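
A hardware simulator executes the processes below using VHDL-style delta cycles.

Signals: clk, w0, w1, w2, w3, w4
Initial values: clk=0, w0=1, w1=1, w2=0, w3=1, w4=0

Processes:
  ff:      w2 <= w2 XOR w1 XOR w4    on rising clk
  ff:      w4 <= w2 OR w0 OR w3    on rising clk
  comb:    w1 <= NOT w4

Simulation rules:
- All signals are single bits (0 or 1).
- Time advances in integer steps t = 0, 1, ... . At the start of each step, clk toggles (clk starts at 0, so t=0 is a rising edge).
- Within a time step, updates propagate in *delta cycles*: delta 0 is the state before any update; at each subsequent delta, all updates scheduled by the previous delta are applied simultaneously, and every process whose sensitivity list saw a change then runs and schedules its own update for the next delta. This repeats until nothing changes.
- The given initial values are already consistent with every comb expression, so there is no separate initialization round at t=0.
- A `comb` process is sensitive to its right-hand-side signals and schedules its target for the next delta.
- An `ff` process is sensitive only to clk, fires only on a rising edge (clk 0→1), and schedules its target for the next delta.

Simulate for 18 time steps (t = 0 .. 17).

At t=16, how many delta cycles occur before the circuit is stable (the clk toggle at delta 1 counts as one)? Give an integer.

2

t0.Δ0 w3=1 w2=0 clk=0 w4=0 w1=1 w0=1
t0.Δ1 w3=1 w2=0 clk=1 w4=0 w1=1 w0=1
t0.Δ2 w3=1 w2=1 clk=1 w4=1 w1=1 w0=1
t0.Δ3 w3=1 w2=1 clk=1 w4=1 w1=0 w0=1
t1.Δ0 w3=1 w2=1 clk=1 w4=1 w1=0 w0=1
t1.Δ1 w3=1 w2=1 clk=0 w4=1 w1=0 w0=1
t2.Δ0 w3=1 w2=1 clk=0 w4=1 w1=0 w0=1
t2.Δ1 w3=1 w2=1 clk=1 w4=1 w1=0 w0=1
t2.Δ2 w3=1 w2=0 clk=1 w4=1 w1=0 w0=1
t3.Δ0 w3=1 w2=0 clk=1 w4=1 w1=0 w0=1
t3.Δ1 w3=1 w2=0 clk=0 w4=1 w1=0 w0=1
t4.Δ0 w3=1 w2=0 clk=0 w4=1 w1=0 w0=1
t4.Δ1 w3=1 w2=0 clk=1 w4=1 w1=0 w0=1
t4.Δ2 w3=1 w2=1 clk=1 w4=1 w1=0 w0=1
t5.Δ0 w3=1 w2=1 clk=1 w4=1 w1=0 w0=1
t5.Δ1 w3=1 w2=1 clk=0 w4=1 w1=0 w0=1
t6.Δ0 w3=1 w2=1 clk=0 w4=1 w1=0 w0=1
t6.Δ1 w3=1 w2=1 clk=1 w4=1 w1=0 w0=1
t6.Δ2 w3=1 w2=0 clk=1 w4=1 w1=0 w0=1
t7.Δ0 w3=1 w2=0 clk=1 w4=1 w1=0 w0=1
t7.Δ1 w3=1 w2=0 clk=0 w4=1 w1=0 w0=1
t8.Δ0 w3=1 w2=0 clk=0 w4=1 w1=0 w0=1
t8.Δ1 w3=1 w2=0 clk=1 w4=1 w1=0 w0=1
t8.Δ2 w3=1 w2=1 clk=1 w4=1 w1=0 w0=1
t9.Δ0 w3=1 w2=1 clk=1 w4=1 w1=0 w0=1
t9.Δ1 w3=1 w2=1 clk=0 w4=1 w1=0 w0=1
t10.Δ0 w3=1 w2=1 clk=0 w4=1 w1=0 w0=1
t10.Δ1 w3=1 w2=1 clk=1 w4=1 w1=0 w0=1
t10.Δ2 w3=1 w2=0 clk=1 w4=1 w1=0 w0=1
t11.Δ0 w3=1 w2=0 clk=1 w4=1 w1=0 w0=1
t11.Δ1 w3=1 w2=0 clk=0 w4=1 w1=0 w0=1
t12.Δ0 w3=1 w2=0 clk=0 w4=1 w1=0 w0=1
t12.Δ1 w3=1 w2=0 clk=1 w4=1 w1=0 w0=1
t12.Δ2 w3=1 w2=1 clk=1 w4=1 w1=0 w0=1
t13.Δ0 w3=1 w2=1 clk=1 w4=1 w1=0 w0=1
t13.Δ1 w3=1 w2=1 clk=0 w4=1 w1=0 w0=1
t14.Δ0 w3=1 w2=1 clk=0 w4=1 w1=0 w0=1
t14.Δ1 w3=1 w2=1 clk=1 w4=1 w1=0 w0=1
t14.Δ2 w3=1 w2=0 clk=1 w4=1 w1=0 w0=1
t15.Δ0 w3=1 w2=0 clk=1 w4=1 w1=0 w0=1
t15.Δ1 w3=1 w2=0 clk=0 w4=1 w1=0 w0=1
t16.Δ0 w3=1 w2=0 clk=0 w4=1 w1=0 w0=1
t16.Δ1 w3=1 w2=0 clk=1 w4=1 w1=0 w0=1
t16.Δ2 w3=1 w2=1 clk=1 w4=1 w1=0 w0=1
t17.Δ0 w3=1 w2=1 clk=1 w4=1 w1=0 w0=1
t17.Δ1 w3=1 w2=1 clk=0 w4=1 w1=0 w0=1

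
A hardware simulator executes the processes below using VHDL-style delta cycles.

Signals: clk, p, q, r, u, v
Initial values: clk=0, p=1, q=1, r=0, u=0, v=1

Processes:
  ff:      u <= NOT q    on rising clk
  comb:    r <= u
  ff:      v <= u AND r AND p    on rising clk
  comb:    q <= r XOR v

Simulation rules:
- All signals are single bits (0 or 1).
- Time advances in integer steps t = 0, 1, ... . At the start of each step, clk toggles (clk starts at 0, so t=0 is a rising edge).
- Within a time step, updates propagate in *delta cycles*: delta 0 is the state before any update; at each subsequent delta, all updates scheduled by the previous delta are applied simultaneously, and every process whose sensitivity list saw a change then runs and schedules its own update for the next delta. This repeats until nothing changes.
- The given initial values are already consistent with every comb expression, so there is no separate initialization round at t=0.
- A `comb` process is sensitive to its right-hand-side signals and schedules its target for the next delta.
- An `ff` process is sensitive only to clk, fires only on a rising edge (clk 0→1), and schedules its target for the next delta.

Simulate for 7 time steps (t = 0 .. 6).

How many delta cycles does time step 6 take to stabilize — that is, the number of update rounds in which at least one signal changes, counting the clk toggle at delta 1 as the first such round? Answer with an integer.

3

[bits: u,v,p,clk,r,q]
t=0: Δ0=011001 Δ1=011101 Δ2=001101 Δ3=001100 | 3Δ
t=1: Δ0=001100 Δ1=001000 | 1Δ
t=2: Δ0=001000 Δ1=001100 Δ2=101100 Δ3=101110 Δ4=101111 | 4Δ
t=3: Δ0=101111 Δ1=101011 | 1Δ
t=4: Δ0=101011 Δ1=101111 Δ2=011111 Δ3=011100 Δ4=011101 | 4Δ
t=5: Δ0=011101 Δ1=011001 | 1Δ
t=6: Δ0=011001 Δ1=011101 Δ2=001101 Δ3=001100 | 3Δ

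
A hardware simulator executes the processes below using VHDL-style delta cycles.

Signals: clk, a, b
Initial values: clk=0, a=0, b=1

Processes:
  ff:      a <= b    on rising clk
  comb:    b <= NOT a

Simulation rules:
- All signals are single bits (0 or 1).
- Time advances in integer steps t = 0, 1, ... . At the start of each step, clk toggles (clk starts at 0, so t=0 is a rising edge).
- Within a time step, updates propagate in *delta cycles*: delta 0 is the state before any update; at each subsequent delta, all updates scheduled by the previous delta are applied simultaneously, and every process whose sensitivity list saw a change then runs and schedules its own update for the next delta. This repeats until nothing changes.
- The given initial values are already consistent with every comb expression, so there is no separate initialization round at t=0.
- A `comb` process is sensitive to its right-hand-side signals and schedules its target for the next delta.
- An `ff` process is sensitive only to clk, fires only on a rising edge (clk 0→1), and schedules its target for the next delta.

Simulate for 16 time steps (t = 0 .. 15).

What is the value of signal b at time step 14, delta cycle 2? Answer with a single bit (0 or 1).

t=0 Δ0: b=1 clk=0 a=0
  Δ1: clk:0→1
  Δ2: a:0→1
  Δ3: b:1→0
  (3Δ to stable)
t=1 Δ0: b=0 clk=1 a=1
  Δ1: clk:1→0
  (1Δ to stable)
t=2 Δ0: b=0 clk=0 a=1
  Δ1: clk:0→1
  Δ2: a:1→0
  Δ3: b:0→1
  (3Δ to stable)
t=3 Δ0: b=1 clk=1 a=0
  Δ1: clk:1→0
  (1Δ to stable)
t=4 Δ0: b=1 clk=0 a=0
  Δ1: clk:0→1
  Δ2: a:0→1
  Δ3: b:1→0
  (3Δ to stable)
t=5 Δ0: b=0 clk=1 a=1
  Δ1: clk:1→0
  (1Δ to stable)
t=6 Δ0: b=0 clk=0 a=1
  Δ1: clk:0→1
  Δ2: a:1→0
  Δ3: b:0→1
  (3Δ to stable)
t=7 Δ0: b=1 clk=1 a=0
  Δ1: clk:1→0
  (1Δ to stable)
t=8 Δ0: b=1 clk=0 a=0
  Δ1: clk:0→1
  Δ2: a:0→1
  Δ3: b:1→0
  (3Δ to stable)
t=9 Δ0: b=0 clk=1 a=1
  Δ1: clk:1→0
  (1Δ to stable)
t=10 Δ0: b=0 clk=0 a=1
  Δ1: clk:0→1
  Δ2: a:1→0
  Δ3: b:0→1
  (3Δ to stable)
t=11 Δ0: b=1 clk=1 a=0
  Δ1: clk:1→0
  (1Δ to stable)
t=12 Δ0: b=1 clk=0 a=0
  Δ1: clk:0→1
  Δ2: a:0→1
  Δ3: b:1→0
  (3Δ to stable)
t=13 Δ0: b=0 clk=1 a=1
  Δ1: clk:1→0
  (1Δ to stable)
t=14 Δ0: b=0 clk=0 a=1
  Δ1: clk:0→1
  Δ2: a:1→0
  Δ3: b:0→1
  (3Δ to stable)
t=15 Δ0: b=1 clk=1 a=0
  Δ1: clk:1→0
  (1Δ to stable)

0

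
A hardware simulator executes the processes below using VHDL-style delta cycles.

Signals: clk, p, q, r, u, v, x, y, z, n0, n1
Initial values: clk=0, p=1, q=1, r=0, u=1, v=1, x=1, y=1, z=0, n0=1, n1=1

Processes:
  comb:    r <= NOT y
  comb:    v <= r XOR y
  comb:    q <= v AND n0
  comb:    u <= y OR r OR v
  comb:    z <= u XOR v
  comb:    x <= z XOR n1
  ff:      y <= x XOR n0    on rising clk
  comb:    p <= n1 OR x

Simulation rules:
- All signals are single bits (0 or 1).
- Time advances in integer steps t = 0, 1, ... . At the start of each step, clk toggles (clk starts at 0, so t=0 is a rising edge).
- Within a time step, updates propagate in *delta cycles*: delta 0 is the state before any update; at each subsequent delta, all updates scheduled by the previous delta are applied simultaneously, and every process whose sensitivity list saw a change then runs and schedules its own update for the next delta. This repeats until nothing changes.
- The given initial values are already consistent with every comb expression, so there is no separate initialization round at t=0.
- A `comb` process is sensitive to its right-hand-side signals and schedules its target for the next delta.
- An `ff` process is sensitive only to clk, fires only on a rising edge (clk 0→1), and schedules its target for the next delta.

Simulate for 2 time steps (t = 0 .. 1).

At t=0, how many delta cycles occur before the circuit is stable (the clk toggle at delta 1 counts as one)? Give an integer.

6

t=0 Δ0: n1=1 y=1 v=1 z=0 r=0 clk=0 q=1 p=1 u=1 n0=1 x=1
  Δ1: clk:0→1
  Δ2: y:1→0
  Δ3: v:1→0, r:0→1
  Δ4: v:0→1, z:0→1, q:1→0
  Δ5: z:1→0, q:0→1, x:1→0
  Δ6: x:0→1
  (6Δ to stable)
t=1 Δ0: n1=1 y=0 v=1 z=0 r=1 clk=1 q=1 p=1 u=1 n0=1 x=1
  Δ1: clk:1→0
  (1Δ to stable)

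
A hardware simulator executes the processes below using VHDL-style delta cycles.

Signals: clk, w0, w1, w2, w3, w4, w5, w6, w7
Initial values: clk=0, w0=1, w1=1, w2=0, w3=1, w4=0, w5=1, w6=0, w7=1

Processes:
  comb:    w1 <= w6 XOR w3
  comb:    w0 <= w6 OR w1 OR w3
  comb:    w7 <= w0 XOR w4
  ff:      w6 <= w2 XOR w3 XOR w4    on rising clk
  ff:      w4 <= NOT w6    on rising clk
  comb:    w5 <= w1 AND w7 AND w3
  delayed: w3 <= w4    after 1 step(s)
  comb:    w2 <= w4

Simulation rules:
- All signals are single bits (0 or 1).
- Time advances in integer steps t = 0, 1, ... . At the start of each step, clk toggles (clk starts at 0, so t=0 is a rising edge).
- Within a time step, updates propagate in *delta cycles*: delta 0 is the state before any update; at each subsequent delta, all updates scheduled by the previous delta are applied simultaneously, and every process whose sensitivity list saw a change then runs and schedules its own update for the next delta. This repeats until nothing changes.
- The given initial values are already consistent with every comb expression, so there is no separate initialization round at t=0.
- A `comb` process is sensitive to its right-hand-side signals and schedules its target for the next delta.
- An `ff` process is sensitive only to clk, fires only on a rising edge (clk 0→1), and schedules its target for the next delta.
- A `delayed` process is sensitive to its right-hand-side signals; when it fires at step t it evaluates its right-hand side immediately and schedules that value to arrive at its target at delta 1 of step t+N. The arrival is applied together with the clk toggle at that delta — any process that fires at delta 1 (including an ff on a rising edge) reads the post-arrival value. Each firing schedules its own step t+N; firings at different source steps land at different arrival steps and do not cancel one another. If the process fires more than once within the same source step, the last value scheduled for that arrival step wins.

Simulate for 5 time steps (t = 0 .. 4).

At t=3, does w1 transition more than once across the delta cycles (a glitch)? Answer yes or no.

[bits: w6,w3,w5,clk,w4,w2,w1,w7,w0]
t=0: Δ0=011000111 Δ1=011100111 Δ2=111110111 Δ3=111111001 Δ4=110111001 | 4Δ
t=1: Δ0=110111001 Δ1=110011001 | 1Δ
t=2: Δ0=110011001 Δ1=110111001 Δ2=110101001 Δ3=110100011 | 3Δ
t=3: Δ0=110100011 Δ1=100000011 Δ2=100000111 | 2Δ
t=4: Δ0=100000111 Δ1=100100111 Δ2=000100111 Δ3=000100011 Δ4=000100010 Δ5=000100000 | 5Δ

no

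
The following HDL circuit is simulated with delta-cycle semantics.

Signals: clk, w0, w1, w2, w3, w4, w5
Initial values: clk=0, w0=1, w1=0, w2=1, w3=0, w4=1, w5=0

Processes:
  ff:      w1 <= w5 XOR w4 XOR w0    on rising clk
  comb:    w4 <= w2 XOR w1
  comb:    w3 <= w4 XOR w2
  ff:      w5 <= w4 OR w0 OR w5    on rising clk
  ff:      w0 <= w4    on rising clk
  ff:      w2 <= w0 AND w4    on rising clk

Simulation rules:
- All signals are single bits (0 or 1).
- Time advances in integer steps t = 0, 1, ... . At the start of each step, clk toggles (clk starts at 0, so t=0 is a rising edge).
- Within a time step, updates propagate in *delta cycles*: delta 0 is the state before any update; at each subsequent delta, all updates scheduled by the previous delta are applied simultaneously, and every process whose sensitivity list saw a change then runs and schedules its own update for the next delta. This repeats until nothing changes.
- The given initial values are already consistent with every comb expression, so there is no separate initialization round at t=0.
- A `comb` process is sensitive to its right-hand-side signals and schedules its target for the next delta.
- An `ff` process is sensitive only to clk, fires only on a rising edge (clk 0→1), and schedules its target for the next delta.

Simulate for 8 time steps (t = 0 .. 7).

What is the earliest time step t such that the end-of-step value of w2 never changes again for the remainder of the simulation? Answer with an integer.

t0.Δ0 w3=0 w1=0 w0=1 w2=1 w4=1 clk=0 w5=0
t0.Δ1 w3=0 w1=0 w0=1 w2=1 w4=1 clk=1 w5=0
t0.Δ2 w3=0 w1=0 w0=1 w2=1 w4=1 clk=1 w5=1
t1.Δ0 w3=0 w1=0 w0=1 w2=1 w4=1 clk=1 w5=1
t1.Δ1 w3=0 w1=0 w0=1 w2=1 w4=1 clk=0 w5=1
t2.Δ0 w3=0 w1=0 w0=1 w2=1 w4=1 clk=0 w5=1
t2.Δ1 w3=0 w1=0 w0=1 w2=1 w4=1 clk=1 w5=1
t2.Δ2 w3=0 w1=1 w0=1 w2=1 w4=1 clk=1 w5=1
t2.Δ3 w3=0 w1=1 w0=1 w2=1 w4=0 clk=1 w5=1
t2.Δ4 w3=1 w1=1 w0=1 w2=1 w4=0 clk=1 w5=1
t3.Δ0 w3=1 w1=1 w0=1 w2=1 w4=0 clk=1 w5=1
t3.Δ1 w3=1 w1=1 w0=1 w2=1 w4=0 clk=0 w5=1
t4.Δ0 w3=1 w1=1 w0=1 w2=1 w4=0 clk=0 w5=1
t4.Δ1 w3=1 w1=1 w0=1 w2=1 w4=0 clk=1 w5=1
t4.Δ2 w3=1 w1=0 w0=0 w2=0 w4=0 clk=1 w5=1
t4.Δ3 w3=0 w1=0 w0=0 w2=0 w4=0 clk=1 w5=1
t5.Δ0 w3=0 w1=0 w0=0 w2=0 w4=0 clk=1 w5=1
t5.Δ1 w3=0 w1=0 w0=0 w2=0 w4=0 clk=0 w5=1
t6.Δ0 w3=0 w1=0 w0=0 w2=0 w4=0 clk=0 w5=1
t6.Δ1 w3=0 w1=0 w0=0 w2=0 w4=0 clk=1 w5=1
t6.Δ2 w3=0 w1=1 w0=0 w2=0 w4=0 clk=1 w5=1
t6.Δ3 w3=0 w1=1 w0=0 w2=0 w4=1 clk=1 w5=1
t6.Δ4 w3=1 w1=1 w0=0 w2=0 w4=1 clk=1 w5=1
t7.Δ0 w3=1 w1=1 w0=0 w2=0 w4=1 clk=1 w5=1
t7.Δ1 w3=1 w1=1 w0=0 w2=0 w4=1 clk=0 w5=1

4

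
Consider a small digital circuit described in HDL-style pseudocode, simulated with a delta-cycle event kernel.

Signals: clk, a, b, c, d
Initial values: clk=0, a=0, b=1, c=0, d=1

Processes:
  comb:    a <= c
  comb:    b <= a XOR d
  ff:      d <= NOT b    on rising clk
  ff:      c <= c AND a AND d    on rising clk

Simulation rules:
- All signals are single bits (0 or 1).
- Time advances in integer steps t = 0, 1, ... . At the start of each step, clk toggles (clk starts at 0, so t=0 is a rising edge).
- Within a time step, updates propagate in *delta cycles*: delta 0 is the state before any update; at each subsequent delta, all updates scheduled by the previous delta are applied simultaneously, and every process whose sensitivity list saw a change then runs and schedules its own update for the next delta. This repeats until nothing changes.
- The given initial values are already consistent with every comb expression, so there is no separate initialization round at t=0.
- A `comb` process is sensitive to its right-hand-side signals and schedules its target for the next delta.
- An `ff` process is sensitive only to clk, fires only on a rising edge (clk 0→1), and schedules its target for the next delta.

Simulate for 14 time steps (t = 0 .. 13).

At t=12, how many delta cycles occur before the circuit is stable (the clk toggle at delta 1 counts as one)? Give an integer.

t=0 Δ0: b=1 clk=0 a=0 d=1 c=0
  Δ1: clk:0→1
  Δ2: d:1→0
  Δ3: b:1→0
  (3Δ to stable)
t=1 Δ0: b=0 clk=1 a=0 d=0 c=0
  Δ1: clk:1→0
  (1Δ to stable)
t=2 Δ0: b=0 clk=0 a=0 d=0 c=0
  Δ1: clk:0→1
  Δ2: d:0→1
  Δ3: b:0→1
  (3Δ to stable)
t=3 Δ0: b=1 clk=1 a=0 d=1 c=0
  Δ1: clk:1→0
  (1Δ to stable)
t=4 Δ0: b=1 clk=0 a=0 d=1 c=0
  Δ1: clk:0→1
  Δ2: d:1→0
  Δ3: b:1→0
  (3Δ to stable)
t=5 Δ0: b=0 clk=1 a=0 d=0 c=0
  Δ1: clk:1→0
  (1Δ to stable)
t=6 Δ0: b=0 clk=0 a=0 d=0 c=0
  Δ1: clk:0→1
  Δ2: d:0→1
  Δ3: b:0→1
  (3Δ to stable)
t=7 Δ0: b=1 clk=1 a=0 d=1 c=0
  Δ1: clk:1→0
  (1Δ to stable)
t=8 Δ0: b=1 clk=0 a=0 d=1 c=0
  Δ1: clk:0→1
  Δ2: d:1→0
  Δ3: b:1→0
  (3Δ to stable)
t=9 Δ0: b=0 clk=1 a=0 d=0 c=0
  Δ1: clk:1→0
  (1Δ to stable)
t=10 Δ0: b=0 clk=0 a=0 d=0 c=0
  Δ1: clk:0→1
  Δ2: d:0→1
  Δ3: b:0→1
  (3Δ to stable)
t=11 Δ0: b=1 clk=1 a=0 d=1 c=0
  Δ1: clk:1→0
  (1Δ to stable)
t=12 Δ0: b=1 clk=0 a=0 d=1 c=0
  Δ1: clk:0→1
  Δ2: d:1→0
  Δ3: b:1→0
  (3Δ to stable)
t=13 Δ0: b=0 clk=1 a=0 d=0 c=0
  Δ1: clk:1→0
  (1Δ to stable)

3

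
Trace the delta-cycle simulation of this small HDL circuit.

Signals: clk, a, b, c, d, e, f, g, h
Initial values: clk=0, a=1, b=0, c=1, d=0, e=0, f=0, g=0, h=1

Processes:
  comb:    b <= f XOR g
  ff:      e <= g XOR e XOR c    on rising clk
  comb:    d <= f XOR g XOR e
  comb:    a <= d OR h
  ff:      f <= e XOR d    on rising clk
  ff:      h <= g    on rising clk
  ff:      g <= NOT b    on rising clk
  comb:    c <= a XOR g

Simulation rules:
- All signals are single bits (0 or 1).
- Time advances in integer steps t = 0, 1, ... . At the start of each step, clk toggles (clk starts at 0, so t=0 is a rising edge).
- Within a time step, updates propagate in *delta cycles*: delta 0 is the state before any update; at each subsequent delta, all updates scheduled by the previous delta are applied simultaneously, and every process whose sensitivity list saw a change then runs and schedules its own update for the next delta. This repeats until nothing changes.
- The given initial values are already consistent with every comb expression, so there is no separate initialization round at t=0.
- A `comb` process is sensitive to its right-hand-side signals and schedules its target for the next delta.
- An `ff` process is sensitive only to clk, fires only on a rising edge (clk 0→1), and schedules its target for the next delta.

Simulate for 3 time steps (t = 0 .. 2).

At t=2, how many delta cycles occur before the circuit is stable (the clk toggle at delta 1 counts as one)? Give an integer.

4

t=0 Δ0: e=0 clk=0 a=1 d=0 h=1 c=1 f=0 b=0 g=0
  Δ1: clk:0→1
  Δ2: e:0→1, h:1→0, g:0→1
  Δ3: a:1→0, c:1→0, b:0→1
  Δ4: c:0→1
  (4Δ to stable)
t=1 Δ0: e=1 clk=1 a=0 d=0 h=0 c=1 f=0 b=1 g=1
  Δ1: clk:1→0
  (1Δ to stable)
t=2 Δ0: e=1 clk=0 a=0 d=0 h=0 c=1 f=0 b=1 g=1
  Δ1: clk:0→1
  Δ2: h:0→1, f:0→1, g:1→0
  Δ3: a:0→1, c:1→0
  Δ4: c:0→1
  (4Δ to stable)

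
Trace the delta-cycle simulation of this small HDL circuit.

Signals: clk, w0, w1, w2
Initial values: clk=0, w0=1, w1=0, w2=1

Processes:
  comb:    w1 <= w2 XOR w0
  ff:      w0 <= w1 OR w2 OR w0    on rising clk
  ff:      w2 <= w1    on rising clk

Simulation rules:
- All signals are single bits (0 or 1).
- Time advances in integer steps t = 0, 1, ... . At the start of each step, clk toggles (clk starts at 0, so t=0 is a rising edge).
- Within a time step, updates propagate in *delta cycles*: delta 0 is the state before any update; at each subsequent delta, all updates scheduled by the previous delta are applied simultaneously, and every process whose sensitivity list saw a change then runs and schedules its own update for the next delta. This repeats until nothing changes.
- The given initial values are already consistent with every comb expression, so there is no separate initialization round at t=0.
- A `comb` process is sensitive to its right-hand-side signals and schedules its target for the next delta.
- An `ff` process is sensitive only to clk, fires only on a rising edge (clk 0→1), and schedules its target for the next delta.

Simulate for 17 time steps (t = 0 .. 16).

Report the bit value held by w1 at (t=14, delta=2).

1

t0.Δ0 clk=0 w2=1 w1=0 w0=1
t0.Δ1 clk=1 w2=1 w1=0 w0=1
t0.Δ2 clk=1 w2=0 w1=0 w0=1
t0.Δ3 clk=1 w2=0 w1=1 w0=1
t1.Δ0 clk=1 w2=0 w1=1 w0=1
t1.Δ1 clk=0 w2=0 w1=1 w0=1
t2.Δ0 clk=0 w2=0 w1=1 w0=1
t2.Δ1 clk=1 w2=0 w1=1 w0=1
t2.Δ2 clk=1 w2=1 w1=1 w0=1
t2.Δ3 clk=1 w2=1 w1=0 w0=1
t3.Δ0 clk=1 w2=1 w1=0 w0=1
t3.Δ1 clk=0 w2=1 w1=0 w0=1
t4.Δ0 clk=0 w2=1 w1=0 w0=1
t4.Δ1 clk=1 w2=1 w1=0 w0=1
t4.Δ2 clk=1 w2=0 w1=0 w0=1
t4.Δ3 clk=1 w2=0 w1=1 w0=1
t5.Δ0 clk=1 w2=0 w1=1 w0=1
t5.Δ1 clk=0 w2=0 w1=1 w0=1
t6.Δ0 clk=0 w2=0 w1=1 w0=1
t6.Δ1 clk=1 w2=0 w1=1 w0=1
t6.Δ2 clk=1 w2=1 w1=1 w0=1
t6.Δ3 clk=1 w2=1 w1=0 w0=1
t7.Δ0 clk=1 w2=1 w1=0 w0=1
t7.Δ1 clk=0 w2=1 w1=0 w0=1
t8.Δ0 clk=0 w2=1 w1=0 w0=1
t8.Δ1 clk=1 w2=1 w1=0 w0=1
t8.Δ2 clk=1 w2=0 w1=0 w0=1
t8.Δ3 clk=1 w2=0 w1=1 w0=1
t9.Δ0 clk=1 w2=0 w1=1 w0=1
t9.Δ1 clk=0 w2=0 w1=1 w0=1
t10.Δ0 clk=0 w2=0 w1=1 w0=1
t10.Δ1 clk=1 w2=0 w1=1 w0=1
t10.Δ2 clk=1 w2=1 w1=1 w0=1
t10.Δ3 clk=1 w2=1 w1=0 w0=1
t11.Δ0 clk=1 w2=1 w1=0 w0=1
t11.Δ1 clk=0 w2=1 w1=0 w0=1
t12.Δ0 clk=0 w2=1 w1=0 w0=1
t12.Δ1 clk=1 w2=1 w1=0 w0=1
t12.Δ2 clk=1 w2=0 w1=0 w0=1
t12.Δ3 clk=1 w2=0 w1=1 w0=1
t13.Δ0 clk=1 w2=0 w1=1 w0=1
t13.Δ1 clk=0 w2=0 w1=1 w0=1
t14.Δ0 clk=0 w2=0 w1=1 w0=1
t14.Δ1 clk=1 w2=0 w1=1 w0=1
t14.Δ2 clk=1 w2=1 w1=1 w0=1
t14.Δ3 clk=1 w2=1 w1=0 w0=1
t15.Δ0 clk=1 w2=1 w1=0 w0=1
t15.Δ1 clk=0 w2=1 w1=0 w0=1
t16.Δ0 clk=0 w2=1 w1=0 w0=1
t16.Δ1 clk=1 w2=1 w1=0 w0=1
t16.Δ2 clk=1 w2=0 w1=0 w0=1
t16.Δ3 clk=1 w2=0 w1=1 w0=1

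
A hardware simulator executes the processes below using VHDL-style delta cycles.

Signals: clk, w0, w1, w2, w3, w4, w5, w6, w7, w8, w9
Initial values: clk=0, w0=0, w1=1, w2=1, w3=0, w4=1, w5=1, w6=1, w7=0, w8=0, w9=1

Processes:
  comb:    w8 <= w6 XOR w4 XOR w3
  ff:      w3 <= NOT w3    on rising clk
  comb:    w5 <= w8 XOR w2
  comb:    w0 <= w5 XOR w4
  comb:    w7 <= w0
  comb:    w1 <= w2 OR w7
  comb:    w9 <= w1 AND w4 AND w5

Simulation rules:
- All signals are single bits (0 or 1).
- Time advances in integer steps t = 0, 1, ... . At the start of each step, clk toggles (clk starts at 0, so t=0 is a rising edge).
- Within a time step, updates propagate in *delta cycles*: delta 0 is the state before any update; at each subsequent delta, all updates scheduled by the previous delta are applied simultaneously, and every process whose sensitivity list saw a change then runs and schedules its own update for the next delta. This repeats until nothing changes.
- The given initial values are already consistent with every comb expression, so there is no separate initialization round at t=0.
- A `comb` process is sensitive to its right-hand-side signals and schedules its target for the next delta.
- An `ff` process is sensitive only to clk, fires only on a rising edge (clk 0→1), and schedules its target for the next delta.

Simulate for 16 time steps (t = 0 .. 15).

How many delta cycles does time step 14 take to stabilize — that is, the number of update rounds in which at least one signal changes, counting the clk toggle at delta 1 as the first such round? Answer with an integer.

t0.Δ0 w1=1 w7=0 w9=1 w6=1 w0=0 w8=0 w2=1 w5=1 w4=1 clk=0 w3=0
t0.Δ1 w1=1 w7=0 w9=1 w6=1 w0=0 w8=0 w2=1 w5=1 w4=1 clk=1 w3=0
t0.Δ2 w1=1 w7=0 w9=1 w6=1 w0=0 w8=0 w2=1 w5=1 w4=1 clk=1 w3=1
t0.Δ3 w1=1 w7=0 w9=1 w6=1 w0=0 w8=1 w2=1 w5=1 w4=1 clk=1 w3=1
t0.Δ4 w1=1 w7=0 w9=1 w6=1 w0=0 w8=1 w2=1 w5=0 w4=1 clk=1 w3=1
t0.Δ5 w1=1 w7=0 w9=0 w6=1 w0=1 w8=1 w2=1 w5=0 w4=1 clk=1 w3=1
t0.Δ6 w1=1 w7=1 w9=0 w6=1 w0=1 w8=1 w2=1 w5=0 w4=1 clk=1 w3=1
t1.Δ0 w1=1 w7=1 w9=0 w6=1 w0=1 w8=1 w2=1 w5=0 w4=1 clk=1 w3=1
t1.Δ1 w1=1 w7=1 w9=0 w6=1 w0=1 w8=1 w2=1 w5=0 w4=1 clk=0 w3=1
t2.Δ0 w1=1 w7=1 w9=0 w6=1 w0=1 w8=1 w2=1 w5=0 w4=1 clk=0 w3=1
t2.Δ1 w1=1 w7=1 w9=0 w6=1 w0=1 w8=1 w2=1 w5=0 w4=1 clk=1 w3=1
t2.Δ2 w1=1 w7=1 w9=0 w6=1 w0=1 w8=1 w2=1 w5=0 w4=1 clk=1 w3=0
t2.Δ3 w1=1 w7=1 w9=0 w6=1 w0=1 w8=0 w2=1 w5=0 w4=1 clk=1 w3=0
t2.Δ4 w1=1 w7=1 w9=0 w6=1 w0=1 w8=0 w2=1 w5=1 w4=1 clk=1 w3=0
t2.Δ5 w1=1 w7=1 w9=1 w6=1 w0=0 w8=0 w2=1 w5=1 w4=1 clk=1 w3=0
t2.Δ6 w1=1 w7=0 w9=1 w6=1 w0=0 w8=0 w2=1 w5=1 w4=1 clk=1 w3=0
t3.Δ0 w1=1 w7=0 w9=1 w6=1 w0=0 w8=0 w2=1 w5=1 w4=1 clk=1 w3=0
t3.Δ1 w1=1 w7=0 w9=1 w6=1 w0=0 w8=0 w2=1 w5=1 w4=1 clk=0 w3=0
t4.Δ0 w1=1 w7=0 w9=1 w6=1 w0=0 w8=0 w2=1 w5=1 w4=1 clk=0 w3=0
t4.Δ1 w1=1 w7=0 w9=1 w6=1 w0=0 w8=0 w2=1 w5=1 w4=1 clk=1 w3=0
t4.Δ2 w1=1 w7=0 w9=1 w6=1 w0=0 w8=0 w2=1 w5=1 w4=1 clk=1 w3=1
t4.Δ3 w1=1 w7=0 w9=1 w6=1 w0=0 w8=1 w2=1 w5=1 w4=1 clk=1 w3=1
t4.Δ4 w1=1 w7=0 w9=1 w6=1 w0=0 w8=1 w2=1 w5=0 w4=1 clk=1 w3=1
t4.Δ5 w1=1 w7=0 w9=0 w6=1 w0=1 w8=1 w2=1 w5=0 w4=1 clk=1 w3=1
t4.Δ6 w1=1 w7=1 w9=0 w6=1 w0=1 w8=1 w2=1 w5=0 w4=1 clk=1 w3=1
t5.Δ0 w1=1 w7=1 w9=0 w6=1 w0=1 w8=1 w2=1 w5=0 w4=1 clk=1 w3=1
t5.Δ1 w1=1 w7=1 w9=0 w6=1 w0=1 w8=1 w2=1 w5=0 w4=1 clk=0 w3=1
t6.Δ0 w1=1 w7=1 w9=0 w6=1 w0=1 w8=1 w2=1 w5=0 w4=1 clk=0 w3=1
t6.Δ1 w1=1 w7=1 w9=0 w6=1 w0=1 w8=1 w2=1 w5=0 w4=1 clk=1 w3=1
t6.Δ2 w1=1 w7=1 w9=0 w6=1 w0=1 w8=1 w2=1 w5=0 w4=1 clk=1 w3=0
t6.Δ3 w1=1 w7=1 w9=0 w6=1 w0=1 w8=0 w2=1 w5=0 w4=1 clk=1 w3=0
t6.Δ4 w1=1 w7=1 w9=0 w6=1 w0=1 w8=0 w2=1 w5=1 w4=1 clk=1 w3=0
t6.Δ5 w1=1 w7=1 w9=1 w6=1 w0=0 w8=0 w2=1 w5=1 w4=1 clk=1 w3=0
t6.Δ6 w1=1 w7=0 w9=1 w6=1 w0=0 w8=0 w2=1 w5=1 w4=1 clk=1 w3=0
t7.Δ0 w1=1 w7=0 w9=1 w6=1 w0=0 w8=0 w2=1 w5=1 w4=1 clk=1 w3=0
t7.Δ1 w1=1 w7=0 w9=1 w6=1 w0=0 w8=0 w2=1 w5=1 w4=1 clk=0 w3=0
t8.Δ0 w1=1 w7=0 w9=1 w6=1 w0=0 w8=0 w2=1 w5=1 w4=1 clk=0 w3=0
t8.Δ1 w1=1 w7=0 w9=1 w6=1 w0=0 w8=0 w2=1 w5=1 w4=1 clk=1 w3=0
t8.Δ2 w1=1 w7=0 w9=1 w6=1 w0=0 w8=0 w2=1 w5=1 w4=1 clk=1 w3=1
t8.Δ3 w1=1 w7=0 w9=1 w6=1 w0=0 w8=1 w2=1 w5=1 w4=1 clk=1 w3=1
t8.Δ4 w1=1 w7=0 w9=1 w6=1 w0=0 w8=1 w2=1 w5=0 w4=1 clk=1 w3=1
t8.Δ5 w1=1 w7=0 w9=0 w6=1 w0=1 w8=1 w2=1 w5=0 w4=1 clk=1 w3=1
t8.Δ6 w1=1 w7=1 w9=0 w6=1 w0=1 w8=1 w2=1 w5=0 w4=1 clk=1 w3=1
t9.Δ0 w1=1 w7=1 w9=0 w6=1 w0=1 w8=1 w2=1 w5=0 w4=1 clk=1 w3=1
t9.Δ1 w1=1 w7=1 w9=0 w6=1 w0=1 w8=1 w2=1 w5=0 w4=1 clk=0 w3=1
t10.Δ0 w1=1 w7=1 w9=0 w6=1 w0=1 w8=1 w2=1 w5=0 w4=1 clk=0 w3=1
t10.Δ1 w1=1 w7=1 w9=0 w6=1 w0=1 w8=1 w2=1 w5=0 w4=1 clk=1 w3=1
t10.Δ2 w1=1 w7=1 w9=0 w6=1 w0=1 w8=1 w2=1 w5=0 w4=1 clk=1 w3=0
t10.Δ3 w1=1 w7=1 w9=0 w6=1 w0=1 w8=0 w2=1 w5=0 w4=1 clk=1 w3=0
t10.Δ4 w1=1 w7=1 w9=0 w6=1 w0=1 w8=0 w2=1 w5=1 w4=1 clk=1 w3=0
t10.Δ5 w1=1 w7=1 w9=1 w6=1 w0=0 w8=0 w2=1 w5=1 w4=1 clk=1 w3=0
t10.Δ6 w1=1 w7=0 w9=1 w6=1 w0=0 w8=0 w2=1 w5=1 w4=1 clk=1 w3=0
t11.Δ0 w1=1 w7=0 w9=1 w6=1 w0=0 w8=0 w2=1 w5=1 w4=1 clk=1 w3=0
t11.Δ1 w1=1 w7=0 w9=1 w6=1 w0=0 w8=0 w2=1 w5=1 w4=1 clk=0 w3=0
t12.Δ0 w1=1 w7=0 w9=1 w6=1 w0=0 w8=0 w2=1 w5=1 w4=1 clk=0 w3=0
t12.Δ1 w1=1 w7=0 w9=1 w6=1 w0=0 w8=0 w2=1 w5=1 w4=1 clk=1 w3=0
t12.Δ2 w1=1 w7=0 w9=1 w6=1 w0=0 w8=0 w2=1 w5=1 w4=1 clk=1 w3=1
t12.Δ3 w1=1 w7=0 w9=1 w6=1 w0=0 w8=1 w2=1 w5=1 w4=1 clk=1 w3=1
t12.Δ4 w1=1 w7=0 w9=1 w6=1 w0=0 w8=1 w2=1 w5=0 w4=1 clk=1 w3=1
t12.Δ5 w1=1 w7=0 w9=0 w6=1 w0=1 w8=1 w2=1 w5=0 w4=1 clk=1 w3=1
t12.Δ6 w1=1 w7=1 w9=0 w6=1 w0=1 w8=1 w2=1 w5=0 w4=1 clk=1 w3=1
t13.Δ0 w1=1 w7=1 w9=0 w6=1 w0=1 w8=1 w2=1 w5=0 w4=1 clk=1 w3=1
t13.Δ1 w1=1 w7=1 w9=0 w6=1 w0=1 w8=1 w2=1 w5=0 w4=1 clk=0 w3=1
t14.Δ0 w1=1 w7=1 w9=0 w6=1 w0=1 w8=1 w2=1 w5=0 w4=1 clk=0 w3=1
t14.Δ1 w1=1 w7=1 w9=0 w6=1 w0=1 w8=1 w2=1 w5=0 w4=1 clk=1 w3=1
t14.Δ2 w1=1 w7=1 w9=0 w6=1 w0=1 w8=1 w2=1 w5=0 w4=1 clk=1 w3=0
t14.Δ3 w1=1 w7=1 w9=0 w6=1 w0=1 w8=0 w2=1 w5=0 w4=1 clk=1 w3=0
t14.Δ4 w1=1 w7=1 w9=0 w6=1 w0=1 w8=0 w2=1 w5=1 w4=1 clk=1 w3=0
t14.Δ5 w1=1 w7=1 w9=1 w6=1 w0=0 w8=0 w2=1 w5=1 w4=1 clk=1 w3=0
t14.Δ6 w1=1 w7=0 w9=1 w6=1 w0=0 w8=0 w2=1 w5=1 w4=1 clk=1 w3=0
t15.Δ0 w1=1 w7=0 w9=1 w6=1 w0=0 w8=0 w2=1 w5=1 w4=1 clk=1 w3=0
t15.Δ1 w1=1 w7=0 w9=1 w6=1 w0=0 w8=0 w2=1 w5=1 w4=1 clk=0 w3=0

6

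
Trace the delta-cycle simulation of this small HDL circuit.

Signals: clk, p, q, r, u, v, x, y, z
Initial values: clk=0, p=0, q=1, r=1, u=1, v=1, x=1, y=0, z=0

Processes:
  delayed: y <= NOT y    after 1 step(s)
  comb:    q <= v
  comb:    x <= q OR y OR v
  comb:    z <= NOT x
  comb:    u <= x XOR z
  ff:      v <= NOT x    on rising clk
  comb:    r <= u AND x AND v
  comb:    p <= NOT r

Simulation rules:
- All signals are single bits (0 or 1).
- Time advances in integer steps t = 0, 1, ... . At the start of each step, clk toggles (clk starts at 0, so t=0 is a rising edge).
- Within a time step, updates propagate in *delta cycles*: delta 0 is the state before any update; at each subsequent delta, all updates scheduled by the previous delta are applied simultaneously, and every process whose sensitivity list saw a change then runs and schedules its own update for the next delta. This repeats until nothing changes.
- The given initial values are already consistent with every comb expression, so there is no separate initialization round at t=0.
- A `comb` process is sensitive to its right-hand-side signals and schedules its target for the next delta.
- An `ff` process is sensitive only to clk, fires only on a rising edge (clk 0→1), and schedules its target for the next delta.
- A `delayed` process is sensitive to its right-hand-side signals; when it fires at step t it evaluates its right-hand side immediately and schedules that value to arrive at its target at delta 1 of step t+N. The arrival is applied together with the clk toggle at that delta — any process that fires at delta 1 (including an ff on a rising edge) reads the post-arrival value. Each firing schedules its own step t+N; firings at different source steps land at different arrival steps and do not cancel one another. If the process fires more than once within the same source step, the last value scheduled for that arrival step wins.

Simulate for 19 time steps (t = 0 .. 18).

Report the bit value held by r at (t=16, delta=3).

[bits: x,v,r,y,p,q,z,u,clk]
t=0: Δ0=111001010 Δ1=111001011 Δ2=101001011 Δ3=100000011 Δ4=000010011 Δ5=000010101 Δ6=000010111 | 6Δ
t=1: Δ0=000010111 Δ1=000010110 | 1Δ
t=2: Δ0=000010110 Δ1=000010111 Δ2=010010111 Δ3=110011111 Δ4=111011001 Δ5=110001011 Δ6=111011011 Δ7=111001011 | 7Δ
t=3: Δ0=111001011 Δ1=111001010 | 1Δ
t=4: Δ0=111001010 Δ1=111001011 Δ2=101001011 Δ3=100000011 Δ4=000010011 Δ5=000010101 Δ6=000010111 | 6Δ
t=5: Δ0=000010111 Δ1=000010110 | 1Δ
t=6: Δ0=000010110 Δ1=000010111 Δ2=010010111 Δ3=110011111 Δ4=111011001 Δ5=110001011 Δ6=111011011 Δ7=111001011 | 7Δ
t=7: Δ0=111001011 Δ1=111001010 | 1Δ
t=8: Δ0=111001010 Δ1=111001011 Δ2=101001011 Δ3=100000011 Δ4=000010011 Δ5=000010101 Δ6=000010111 | 6Δ
t=9: Δ0=000010111 Δ1=000010110 | 1Δ
t=10: Δ0=000010110 Δ1=000010111 Δ2=010010111 Δ3=110011111 Δ4=111011001 Δ5=110001011 Δ6=111011011 Δ7=111001011 | 7Δ
t=11: Δ0=111001011 Δ1=111001010 | 1Δ
t=12: Δ0=111001010 Δ1=111001011 Δ2=101001011 Δ3=100000011 Δ4=000010011 Δ5=000010101 Δ6=000010111 | 6Δ
t=13: Δ0=000010111 Δ1=000010110 | 1Δ
t=14: Δ0=000010110 Δ1=000010111 Δ2=010010111 Δ3=110011111 Δ4=111011001 Δ5=110001011 Δ6=111011011 Δ7=111001011 | 7Δ
t=15: Δ0=111001011 Δ1=111001010 | 1Δ
t=16: Δ0=111001010 Δ1=111001011 Δ2=101001011 Δ3=100000011 Δ4=000010011 Δ5=000010101 Δ6=000010111 | 6Δ
t=17: Δ0=000010111 Δ1=000010110 | 1Δ
t=18: Δ0=000010110 Δ1=000010111 Δ2=010010111 Δ3=110011111 Δ4=111011001 Δ5=110001011 Δ6=111011011 Δ7=111001011 | 7Δ

0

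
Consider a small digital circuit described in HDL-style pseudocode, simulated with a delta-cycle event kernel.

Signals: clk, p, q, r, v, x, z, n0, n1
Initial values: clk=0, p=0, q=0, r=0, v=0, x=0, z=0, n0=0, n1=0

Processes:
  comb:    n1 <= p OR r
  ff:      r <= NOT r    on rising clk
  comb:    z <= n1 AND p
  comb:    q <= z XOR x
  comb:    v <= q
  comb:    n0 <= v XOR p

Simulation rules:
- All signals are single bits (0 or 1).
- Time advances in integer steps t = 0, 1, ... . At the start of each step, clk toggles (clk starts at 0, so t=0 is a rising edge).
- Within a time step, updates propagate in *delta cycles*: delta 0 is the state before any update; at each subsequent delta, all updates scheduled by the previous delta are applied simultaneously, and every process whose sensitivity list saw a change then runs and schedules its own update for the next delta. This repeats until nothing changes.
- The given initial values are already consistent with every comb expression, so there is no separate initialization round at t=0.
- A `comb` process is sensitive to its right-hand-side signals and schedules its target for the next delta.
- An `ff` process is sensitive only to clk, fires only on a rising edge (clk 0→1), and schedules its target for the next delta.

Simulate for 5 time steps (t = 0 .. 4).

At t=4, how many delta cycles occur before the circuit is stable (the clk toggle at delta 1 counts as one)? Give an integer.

t0.Δ0 v=0 n0=0 z=0 n1=0 p=0 x=0 r=0 q=0 clk=0
t0.Δ1 v=0 n0=0 z=0 n1=0 p=0 x=0 r=0 q=0 clk=1
t0.Δ2 v=0 n0=0 z=0 n1=0 p=0 x=0 r=1 q=0 clk=1
t0.Δ3 v=0 n0=0 z=0 n1=1 p=0 x=0 r=1 q=0 clk=1
t1.Δ0 v=0 n0=0 z=0 n1=1 p=0 x=0 r=1 q=0 clk=1
t1.Δ1 v=0 n0=0 z=0 n1=1 p=0 x=0 r=1 q=0 clk=0
t2.Δ0 v=0 n0=0 z=0 n1=1 p=0 x=0 r=1 q=0 clk=0
t2.Δ1 v=0 n0=0 z=0 n1=1 p=0 x=0 r=1 q=0 clk=1
t2.Δ2 v=0 n0=0 z=0 n1=1 p=0 x=0 r=0 q=0 clk=1
t2.Δ3 v=0 n0=0 z=0 n1=0 p=0 x=0 r=0 q=0 clk=1
t3.Δ0 v=0 n0=0 z=0 n1=0 p=0 x=0 r=0 q=0 clk=1
t3.Δ1 v=0 n0=0 z=0 n1=0 p=0 x=0 r=0 q=0 clk=0
t4.Δ0 v=0 n0=0 z=0 n1=0 p=0 x=0 r=0 q=0 clk=0
t4.Δ1 v=0 n0=0 z=0 n1=0 p=0 x=0 r=0 q=0 clk=1
t4.Δ2 v=0 n0=0 z=0 n1=0 p=0 x=0 r=1 q=0 clk=1
t4.Δ3 v=0 n0=0 z=0 n1=1 p=0 x=0 r=1 q=0 clk=1

3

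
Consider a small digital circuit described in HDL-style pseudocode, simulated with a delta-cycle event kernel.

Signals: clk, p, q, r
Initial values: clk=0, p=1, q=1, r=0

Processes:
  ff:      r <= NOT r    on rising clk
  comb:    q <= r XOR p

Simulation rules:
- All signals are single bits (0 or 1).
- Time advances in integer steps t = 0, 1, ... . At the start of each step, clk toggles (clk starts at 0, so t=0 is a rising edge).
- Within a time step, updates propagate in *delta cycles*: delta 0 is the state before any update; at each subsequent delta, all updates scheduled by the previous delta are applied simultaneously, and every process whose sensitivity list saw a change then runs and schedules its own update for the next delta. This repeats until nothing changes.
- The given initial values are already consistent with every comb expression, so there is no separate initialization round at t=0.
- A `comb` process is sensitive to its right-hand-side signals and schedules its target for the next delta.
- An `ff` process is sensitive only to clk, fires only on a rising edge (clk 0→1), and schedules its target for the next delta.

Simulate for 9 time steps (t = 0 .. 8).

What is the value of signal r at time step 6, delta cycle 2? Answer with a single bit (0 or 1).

[bits: p,r,clk,q]
t=0: Δ0=1001 Δ1=1011 Δ2=1111 Δ3=1110 | 3Δ
t=1: Δ0=1110 Δ1=1100 | 1Δ
t=2: Δ0=1100 Δ1=1110 Δ2=1010 Δ3=1011 | 3Δ
t=3: Δ0=1011 Δ1=1001 | 1Δ
t=4: Δ0=1001 Δ1=1011 Δ2=1111 Δ3=1110 | 3Δ
t=5: Δ0=1110 Δ1=1100 | 1Δ
t=6: Δ0=1100 Δ1=1110 Δ2=1010 Δ3=1011 | 3Δ
t=7: Δ0=1011 Δ1=1001 | 1Δ
t=8: Δ0=1001 Δ1=1011 Δ2=1111 Δ3=1110 | 3Δ

0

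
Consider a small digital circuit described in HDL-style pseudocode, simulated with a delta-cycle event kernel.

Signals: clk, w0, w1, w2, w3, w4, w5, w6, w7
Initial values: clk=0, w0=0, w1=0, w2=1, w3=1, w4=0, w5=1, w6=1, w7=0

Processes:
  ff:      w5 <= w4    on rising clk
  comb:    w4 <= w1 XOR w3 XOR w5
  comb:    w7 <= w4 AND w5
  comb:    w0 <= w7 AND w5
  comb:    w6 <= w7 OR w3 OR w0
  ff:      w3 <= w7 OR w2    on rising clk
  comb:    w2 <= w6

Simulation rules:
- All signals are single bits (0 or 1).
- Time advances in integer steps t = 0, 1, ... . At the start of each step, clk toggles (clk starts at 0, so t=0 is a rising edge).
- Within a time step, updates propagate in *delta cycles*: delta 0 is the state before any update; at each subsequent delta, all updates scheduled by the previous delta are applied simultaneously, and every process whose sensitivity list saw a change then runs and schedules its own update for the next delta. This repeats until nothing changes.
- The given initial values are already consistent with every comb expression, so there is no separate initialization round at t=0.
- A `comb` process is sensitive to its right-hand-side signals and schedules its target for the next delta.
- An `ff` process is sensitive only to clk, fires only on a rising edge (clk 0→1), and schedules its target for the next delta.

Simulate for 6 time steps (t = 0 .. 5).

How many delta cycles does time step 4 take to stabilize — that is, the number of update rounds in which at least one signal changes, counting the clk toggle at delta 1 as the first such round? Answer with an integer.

t0.Δ0 w7=0 w6=1 clk=0 w5=1 w1=0 w0=0 w3=1 w4=0 w2=1
t0.Δ1 w7=0 w6=1 clk=1 w5=1 w1=0 w0=0 w3=1 w4=0 w2=1
t0.Δ2 w7=0 w6=1 clk=1 w5=0 w1=0 w0=0 w3=1 w4=0 w2=1
t0.Δ3 w7=0 w6=1 clk=1 w5=0 w1=0 w0=0 w3=1 w4=1 w2=1
t1.Δ0 w7=0 w6=1 clk=1 w5=0 w1=0 w0=0 w3=1 w4=1 w2=1
t1.Δ1 w7=0 w6=1 clk=0 w5=0 w1=0 w0=0 w3=1 w4=1 w2=1
t2.Δ0 w7=0 w6=1 clk=0 w5=0 w1=0 w0=0 w3=1 w4=1 w2=1
t2.Δ1 w7=0 w6=1 clk=1 w5=0 w1=0 w0=0 w3=1 w4=1 w2=1
t2.Δ2 w7=0 w6=1 clk=1 w5=1 w1=0 w0=0 w3=1 w4=1 w2=1
t2.Δ3 w7=1 w6=1 clk=1 w5=1 w1=0 w0=0 w3=1 w4=0 w2=1
t2.Δ4 w7=0 w6=1 clk=1 w5=1 w1=0 w0=1 w3=1 w4=0 w2=1
t2.Δ5 w7=0 w6=1 clk=1 w5=1 w1=0 w0=0 w3=1 w4=0 w2=1
t3.Δ0 w7=0 w6=1 clk=1 w5=1 w1=0 w0=0 w3=1 w4=0 w2=1
t3.Δ1 w7=0 w6=1 clk=0 w5=1 w1=0 w0=0 w3=1 w4=0 w2=1
t4.Δ0 w7=0 w6=1 clk=0 w5=1 w1=0 w0=0 w3=1 w4=0 w2=1
t4.Δ1 w7=0 w6=1 clk=1 w5=1 w1=0 w0=0 w3=1 w4=0 w2=1
t4.Δ2 w7=0 w6=1 clk=1 w5=0 w1=0 w0=0 w3=1 w4=0 w2=1
t4.Δ3 w7=0 w6=1 clk=1 w5=0 w1=0 w0=0 w3=1 w4=1 w2=1
t5.Δ0 w7=0 w6=1 clk=1 w5=0 w1=0 w0=0 w3=1 w4=1 w2=1
t5.Δ1 w7=0 w6=1 clk=0 w5=0 w1=0 w0=0 w3=1 w4=1 w2=1

3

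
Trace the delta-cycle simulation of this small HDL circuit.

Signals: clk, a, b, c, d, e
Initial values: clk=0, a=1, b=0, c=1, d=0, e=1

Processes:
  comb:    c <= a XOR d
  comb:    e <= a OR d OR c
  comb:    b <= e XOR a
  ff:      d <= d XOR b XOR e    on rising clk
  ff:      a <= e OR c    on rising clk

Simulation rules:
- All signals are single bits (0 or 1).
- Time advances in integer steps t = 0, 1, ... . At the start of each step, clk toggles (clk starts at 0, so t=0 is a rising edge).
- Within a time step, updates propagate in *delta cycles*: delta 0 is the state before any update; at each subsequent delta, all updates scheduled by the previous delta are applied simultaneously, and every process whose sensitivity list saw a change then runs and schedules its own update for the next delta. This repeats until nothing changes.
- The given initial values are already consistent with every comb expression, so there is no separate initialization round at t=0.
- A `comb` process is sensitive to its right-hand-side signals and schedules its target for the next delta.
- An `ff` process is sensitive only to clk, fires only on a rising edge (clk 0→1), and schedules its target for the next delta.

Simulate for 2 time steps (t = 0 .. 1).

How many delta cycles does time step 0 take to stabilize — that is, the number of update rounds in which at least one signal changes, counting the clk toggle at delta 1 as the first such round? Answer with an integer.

[bits: c,d,clk,e,b,a]
t=0: Δ0=100101 Δ1=101101 Δ2=111101 Δ3=011101 | 3Δ
t=1: Δ0=011101 Δ1=010101 | 1Δ

3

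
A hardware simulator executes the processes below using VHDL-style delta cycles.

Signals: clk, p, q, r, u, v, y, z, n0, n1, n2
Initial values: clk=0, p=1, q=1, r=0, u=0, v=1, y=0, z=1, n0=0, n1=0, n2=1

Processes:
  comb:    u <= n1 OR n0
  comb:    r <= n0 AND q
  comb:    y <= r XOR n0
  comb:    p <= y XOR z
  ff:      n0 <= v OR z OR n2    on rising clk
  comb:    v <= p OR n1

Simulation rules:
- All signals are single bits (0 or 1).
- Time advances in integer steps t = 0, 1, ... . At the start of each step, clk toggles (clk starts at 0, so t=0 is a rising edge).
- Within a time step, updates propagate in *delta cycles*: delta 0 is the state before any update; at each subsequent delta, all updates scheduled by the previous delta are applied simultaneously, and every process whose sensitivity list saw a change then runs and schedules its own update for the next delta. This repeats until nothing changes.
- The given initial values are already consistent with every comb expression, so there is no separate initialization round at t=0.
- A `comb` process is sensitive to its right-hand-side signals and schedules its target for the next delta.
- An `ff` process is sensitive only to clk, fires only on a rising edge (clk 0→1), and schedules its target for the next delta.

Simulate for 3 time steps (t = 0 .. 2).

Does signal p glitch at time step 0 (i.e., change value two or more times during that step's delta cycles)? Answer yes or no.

yes

[bits: r,n1,z,y,clk,u,q,v,n2,p,n0]
t=0: Δ0=00100011110 Δ1=00101011110 Δ2=00101011111 Δ3=10111111111 Δ4=10101111101 Δ5=10101110111 Δ6=10101111111 | 6Δ
t=1: Δ0=10101111111 Δ1=10100111111 | 1Δ
t=2: Δ0=10100111111 Δ1=10101111111 | 1Δ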